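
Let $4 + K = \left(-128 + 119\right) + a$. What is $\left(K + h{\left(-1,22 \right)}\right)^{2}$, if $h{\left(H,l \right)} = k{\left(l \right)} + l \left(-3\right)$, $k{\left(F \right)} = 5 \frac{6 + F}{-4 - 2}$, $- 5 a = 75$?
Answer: $\frac{123904}{9} \approx 13767.0$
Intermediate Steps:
$a = -15$ ($a = \left(- \frac{1}{5}\right) 75 = -15$)
$k{\left(F \right)} = -5 - \frac{5 F}{6}$ ($k{\left(F \right)} = 5 \frac{6 + F}{-6} = 5 \left(6 + F\right) \left(- \frac{1}{6}\right) = 5 \left(-1 - \frac{F}{6}\right) = -5 - \frac{5 F}{6}$)
$h{\left(H,l \right)} = -5 - \frac{23 l}{6}$ ($h{\left(H,l \right)} = \left(-5 - \frac{5 l}{6}\right) + l \left(-3\right) = \left(-5 - \frac{5 l}{6}\right) - 3 l = -5 - \frac{23 l}{6}$)
$K = -28$ ($K = -4 + \left(\left(-128 + 119\right) - 15\right) = -4 - 24 = -28$)
$\left(K + h{\left(-1,22 \right)}\right)^{2} = \left(-28 - \frac{268}{3}\right)^{2} = \left(- \frac{352}{3}\right)^{2} = \frac{123904}{9}$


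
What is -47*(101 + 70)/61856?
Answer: -8037/61856 ≈ -0.12993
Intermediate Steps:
-47*(101 + 70)/61856 = -47*171*(1/61856) = -8037*1/61856 = -8037/61856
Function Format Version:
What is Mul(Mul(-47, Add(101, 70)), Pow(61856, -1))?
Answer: Rational(-8037, 61856) ≈ -0.12993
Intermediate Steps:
Mul(Mul(-47, Add(101, 70)), Pow(61856, -1)) = Mul(Mul(-47, 171), Rational(1, 61856)) = Mul(-8037, Rational(1, 61856)) = Rational(-8037, 61856)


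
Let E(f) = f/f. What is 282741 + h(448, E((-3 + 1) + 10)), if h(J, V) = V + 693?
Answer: 283435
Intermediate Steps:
E(f) = 1
h(J, V) = 693 + V
282741 + h(448, E((-3 + 1) + 10)) = 282741 + (693 + 1) = 282741 + 694 = 283435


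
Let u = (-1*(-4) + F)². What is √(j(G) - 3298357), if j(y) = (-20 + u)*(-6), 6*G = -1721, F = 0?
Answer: I*√3298333 ≈ 1816.1*I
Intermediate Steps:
G = -1721/6 (G = (⅙)*(-1721) = -1721/6 ≈ -286.83)
u = 16 (u = (-1*(-4) + 0)² = (4 + 0)² = 4² = 16)
j(y) = 24 (j(y) = (-20 + 16)*(-6) = -4*(-6) = 24)
√(j(G) - 3298357) = √(24 - 3298357) = √(-3298333) = I*√3298333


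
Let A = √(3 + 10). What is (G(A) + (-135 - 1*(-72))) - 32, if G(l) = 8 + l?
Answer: -87 + √13 ≈ -83.394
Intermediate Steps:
A = √13 ≈ 3.6056
(G(A) + (-135 - 1*(-72))) - 32 = ((8 + √13) + (-135 - 1*(-72))) - 32 = ((8 + √13) + (-135 + 72)) - 32 = ((8 + √13) - 63) - 32 = (-55 + √13) - 32 = -87 + √13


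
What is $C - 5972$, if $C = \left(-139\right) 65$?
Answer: $-15007$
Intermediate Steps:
$C = -9035$
$C - 5972 = -9035 - 5972 = -15007$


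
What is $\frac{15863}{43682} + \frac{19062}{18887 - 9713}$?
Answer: $\frac{163032241}{66789778} \approx 2.441$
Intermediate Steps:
$\frac{15863}{43682} + \frac{19062}{18887 - 9713} = 15863 \cdot \frac{1}{43682} + \frac{19062}{9174} = \frac{15863}{43682} + 19062 \cdot \frac{1}{9174} = \frac{15863}{43682} + \frac{3177}{1529} = \frac{163032241}{66789778}$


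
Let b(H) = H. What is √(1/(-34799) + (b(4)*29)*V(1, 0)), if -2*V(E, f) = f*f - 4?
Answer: √280945098233/34799 ≈ 15.232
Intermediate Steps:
V(E, f) = 2 - f²/2 (V(E, f) = -(f*f - 4)/2 = -(f² - 4)/2 = -(-4 + f²)/2 = 2 - f²/2)
√(1/(-34799) + (b(4)*29)*V(1, 0)) = √(1/(-34799) + (4*29)*(2 - ½*0²)) = √(-1/34799 + 116*(2 - ½*0)) = √(-1/34799 + 116*(2 + 0)) = √(-1/34799 + 116*2) = √(-1/34799 + 232) = √(8073367/34799) = √280945098233/34799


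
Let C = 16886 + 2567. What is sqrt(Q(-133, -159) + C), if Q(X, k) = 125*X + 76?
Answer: 22*sqrt(6) ≈ 53.889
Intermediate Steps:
C = 19453
Q(X, k) = 76 + 125*X
sqrt(Q(-133, -159) + C) = sqrt((76 + 125*(-133)) + 19453) = sqrt((76 - 16625) + 19453) = sqrt(-16549 + 19453) = sqrt(2904) = 22*sqrt(6)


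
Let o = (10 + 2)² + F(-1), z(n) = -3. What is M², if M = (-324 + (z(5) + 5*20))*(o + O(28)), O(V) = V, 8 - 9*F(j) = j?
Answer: 1542211441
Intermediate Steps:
F(j) = 8/9 - j/9
o = 145 (o = (10 + 2)² + (8/9 - ⅑*(-1)) = 12² + (8/9 + ⅑) = 144 + 1 = 145)
M = -39271 (M = (-324 + (-3 + 5*20))*(145 + 28) = (-324 + (-3 + 100))*173 = (-324 + 97)*173 = -227*173 = -39271)
M² = (-39271)² = 1542211441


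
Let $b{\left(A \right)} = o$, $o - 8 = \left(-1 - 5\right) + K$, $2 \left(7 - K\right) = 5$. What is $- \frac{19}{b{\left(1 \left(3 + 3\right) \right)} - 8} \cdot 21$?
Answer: $266$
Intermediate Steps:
$K = \frac{9}{2}$ ($K = 7 - \frac{5}{2} = \frac{9}{2} \approx 4.5$)
$o = \frac{13}{2}$ ($o = 8 + \left(\left(-1 - 5\right) + \frac{9}{2}\right) = 8 + \left(-6 + \frac{9}{2}\right) = 8 - \frac{3}{2} = \frac{13}{2} \approx 6.5$)
$b{\left(A \right)} = \frac{13}{2}$
$- \frac{19}{b{\left(1 \left(3 + 3\right) \right)} - 8} \cdot 21 = - \frac{19}{\frac{13}{2} - 8} \cdot 21 = - \frac{19}{- \frac{3}{2}} \cdot 21 = \left(-19\right) \left(- \frac{2}{3}\right) 21 = \frac{38}{3} \cdot 21 = 266$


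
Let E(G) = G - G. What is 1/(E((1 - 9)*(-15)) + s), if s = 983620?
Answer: 1/983620 ≈ 1.0167e-6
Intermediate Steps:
E(G) = 0
1/(E((1 - 9)*(-15)) + s) = 1/(0 + 983620) = 1/983620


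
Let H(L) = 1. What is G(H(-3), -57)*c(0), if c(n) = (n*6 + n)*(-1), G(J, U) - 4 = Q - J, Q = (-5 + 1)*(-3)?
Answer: 0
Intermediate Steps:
Q = 12 (Q = -4*(-3) = 12)
G(J, U) = 16 - J (G(J, U) = 4 + (12 - J) = 16 - J)
c(n) = -7*n (c(n) = (6*n + n)*(-1) = (7*n)*(-1) = -7*n)
G(H(-3), -57)*c(0) = (16 - 1*1)*(-7*0) = (16 - 1)*0 = 15*0 = 0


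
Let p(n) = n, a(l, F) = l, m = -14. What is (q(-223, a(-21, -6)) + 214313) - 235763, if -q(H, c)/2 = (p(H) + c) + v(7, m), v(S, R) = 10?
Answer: -20982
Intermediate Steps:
q(H, c) = -20 - 2*H - 2*c (q(H, c) = -2*((H + c) + 10) = -2*(10 + H + c) = -20 - 2*H - 2*c)
(q(-223, a(-21, -6)) + 214313) - 235763 = ((-20 - 2*(-223) - 2*(-21)) + 214313) - 235763 = ((-20 + 446 + 42) + 214313) - 235763 = (468 + 214313) - 235763 = 214781 - 235763 = -20982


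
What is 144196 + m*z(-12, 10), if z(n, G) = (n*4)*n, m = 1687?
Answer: 1115908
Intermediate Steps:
z(n, G) = 4*n² (z(n, G) = (4*n)*n = 4*n²)
144196 + m*z(-12, 10) = 144196 + 1687*(4*(-12)²) = 144196 + 1687*(4*144) = 144196 + 1687*576 = 144196 + 971712 = 1115908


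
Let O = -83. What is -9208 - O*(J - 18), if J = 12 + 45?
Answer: -5971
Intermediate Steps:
J = 57
-9208 - O*(J - 18) = -9208 - (-83)*(57 - 18) = -9208 - (-83)*39 = -9208 - 1*(-3237) = -9208 + 3237 = -5971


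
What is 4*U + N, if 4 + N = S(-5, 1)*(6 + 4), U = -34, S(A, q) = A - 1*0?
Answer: -190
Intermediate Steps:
S(A, q) = A (S(A, q) = A + 0 = A)
N = -54 (N = -4 - 5*(6 + 4) = -4 - 5*10 = -4 - 50 = -54)
4*U + N = 4*(-34) - 54 = -136 - 54 = -190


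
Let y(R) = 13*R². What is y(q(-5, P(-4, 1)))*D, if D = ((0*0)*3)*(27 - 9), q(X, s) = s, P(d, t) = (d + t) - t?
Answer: 0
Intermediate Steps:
P(d, t) = d
D = 0 (D = (0*3)*18 = 0*18 = 0)
y(q(-5, P(-4, 1)))*D = (13*(-4)²)*0 = (13*16)*0 = 208*0 = 0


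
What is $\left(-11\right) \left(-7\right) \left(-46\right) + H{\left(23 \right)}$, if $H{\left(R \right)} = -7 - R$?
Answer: $-3572$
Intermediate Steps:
$\left(-11\right) \left(-7\right) \left(-46\right) + H{\left(23 \right)} = \left(-11\right) \left(-7\right) \left(-46\right) - 30 = 77 \left(-46\right) - 30 = -3542 - 30 = -3572$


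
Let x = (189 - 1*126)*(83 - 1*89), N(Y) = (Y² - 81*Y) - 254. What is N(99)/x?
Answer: -764/189 ≈ -4.0423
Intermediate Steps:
N(Y) = -254 + Y² - 81*Y
x = -378 (x = (189 - 126)*(83 - 89) = 63*(-6) = -378)
N(99)/x = (-254 + 99² - 81*99)/(-378) = (-254 + 9801 - 8019)*(-1/378) = 1528*(-1/378) = -764/189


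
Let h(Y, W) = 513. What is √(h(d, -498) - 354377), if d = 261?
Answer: 2*I*√88466 ≈ 594.86*I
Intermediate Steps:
√(h(d, -498) - 354377) = √(513 - 354377) = √(-353864) = 2*I*√88466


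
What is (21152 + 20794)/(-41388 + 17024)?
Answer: -20973/12182 ≈ -1.7216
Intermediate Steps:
(21152 + 20794)/(-41388 + 17024) = 41946/(-24364) = 41946*(-1/24364) = -20973/12182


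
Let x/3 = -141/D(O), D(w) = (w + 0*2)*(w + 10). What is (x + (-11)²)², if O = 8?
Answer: 3568321/256 ≈ 13939.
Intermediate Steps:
D(w) = w*(10 + w) (D(w) = (w + 0)*(10 + w) = w*(10 + w))
x = -47/16 (x = 3*(-141*1/(8*(10 + 8))) = 3*(-141/(8*18)) = 3*(-141/144) = 3*(-141*1/144) = 3*(-47/48) = -47/16 ≈ -2.9375)
(x + (-11)²)² = (-47/16 + (-11)²)² = (-47/16 + 121)² = (1889/16)² = 3568321/256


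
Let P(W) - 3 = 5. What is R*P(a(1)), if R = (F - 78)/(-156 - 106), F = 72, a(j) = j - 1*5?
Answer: 24/131 ≈ 0.18321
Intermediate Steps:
a(j) = -5 + j (a(j) = j - 5 = -5 + j)
P(W) = 8 (P(W) = 3 + 5 = 8)
R = 3/131 (R = (72 - 78)/(-156 - 106) = -6/(-262) = -6*(-1/262) = 3/131 ≈ 0.022901)
R*P(a(1)) = (3/131)*8 = 24/131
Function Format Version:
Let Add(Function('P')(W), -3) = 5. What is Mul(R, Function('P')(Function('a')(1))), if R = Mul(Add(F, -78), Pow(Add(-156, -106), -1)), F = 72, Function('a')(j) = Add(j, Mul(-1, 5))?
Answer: Rational(24, 131) ≈ 0.18321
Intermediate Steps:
Function('a')(j) = Add(-5, j) (Function('a')(j) = Add(j, -5) = Add(-5, j))
Function('P')(W) = 8 (Function('P')(W) = Add(3, 5) = 8)
R = Rational(3, 131) (R = Mul(Add(72, -78), Pow(Add(-156, -106), -1)) = Mul(-6, Pow(-262, -1)) = Mul(-6, Rational(-1, 262)) = Rational(3, 131) ≈ 0.022901)
Mul(R, Function('P')(Function('a')(1))) = Mul(Rational(3, 131), 8) = Rational(24, 131)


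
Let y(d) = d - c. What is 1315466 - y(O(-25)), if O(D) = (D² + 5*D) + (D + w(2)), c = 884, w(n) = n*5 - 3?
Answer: 1315868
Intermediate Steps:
w(n) = -3 + 5*n (w(n) = 5*n - 3 = -3 + 5*n)
O(D) = 7 + D² + 6*D (O(D) = (D² + 5*D) + (D + (-3 + 5*2)) = (D² + 5*D) + (D + (-3 + 10)) = (D² + 5*D) + (D + 7) = (D² + 5*D) + (7 + D) = 7 + D² + 6*D)
y(d) = -884 + d (y(d) = d - 1*884 = d - 884 = -884 + d)
1315466 - y(O(-25)) = 1315466 - (-884 + (7 + (-25)² + 6*(-25))) = 1315466 - (-884 + (7 + 625 - 150)) = 1315466 - (-884 + 482) = 1315466 - 1*(-402) = 1315466 + 402 = 1315868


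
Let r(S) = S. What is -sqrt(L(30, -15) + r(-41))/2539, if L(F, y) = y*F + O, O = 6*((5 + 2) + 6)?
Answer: -I*sqrt(413)/2539 ≈ -0.0080041*I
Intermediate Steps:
O = 78 (O = 6*(7 + 6) = 6*13 = 78)
L(F, y) = 78 + F*y (L(F, y) = y*F + 78 = F*y + 78 = 78 + F*y)
-sqrt(L(30, -15) + r(-41))/2539 = -sqrt((78 + 30*(-15)) - 41)/2539 = -sqrt((78 - 450) - 41)/2539 = -sqrt(-372 - 41)/2539 = -sqrt(-413)/2539 = -I*sqrt(413)/2539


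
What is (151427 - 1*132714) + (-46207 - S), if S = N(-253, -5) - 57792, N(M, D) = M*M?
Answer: -33711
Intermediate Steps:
N(M, D) = M²
S = 6217 (S = (-253)² - 57792 = 64009 - 57792 = 6217)
(151427 - 1*132714) + (-46207 - S) = (151427 - 1*132714) + (-46207 - 1*6217) = (151427 - 132714) + (-46207 - 6217) = 18713 - 52424 = -33711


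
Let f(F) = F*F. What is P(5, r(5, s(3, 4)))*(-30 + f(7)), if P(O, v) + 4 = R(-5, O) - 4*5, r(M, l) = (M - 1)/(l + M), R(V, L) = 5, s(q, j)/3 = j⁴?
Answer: -361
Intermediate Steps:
s(q, j) = 3*j⁴
r(M, l) = (-1 + M)/(M + l)
f(F) = F²
P(O, v) = -19 (P(O, v) = -4 + (5 - 4*5) = -4 + (5 - 20) = -4 - 15 = -19)
P(5, r(5, s(3, 4)))*(-30 + f(7)) = -19*(-30 + 7²) = -19*(-30 + 49) = -19*19 = -361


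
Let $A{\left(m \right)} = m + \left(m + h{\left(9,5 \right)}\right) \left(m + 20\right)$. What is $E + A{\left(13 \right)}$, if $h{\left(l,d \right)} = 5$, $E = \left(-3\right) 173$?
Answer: $88$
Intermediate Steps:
$E = -519$
$A{\left(m \right)} = m + \left(5 + m\right) \left(20 + m\right)$ ($A{\left(m \right)} = m + \left(m + 5\right) \left(m + 20\right) = m + \left(5 + m\right) \left(20 + m\right)$)
$E + A{\left(13 \right)} = -519 + \left(100 + 13^{2} + 26 \cdot 13\right) = -519 + \left(100 + 169 + 338\right) = -519 + 607 = 88$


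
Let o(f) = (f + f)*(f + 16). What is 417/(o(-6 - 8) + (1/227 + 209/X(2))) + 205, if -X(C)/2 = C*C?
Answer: 29814583/149131 ≈ 199.92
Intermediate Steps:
X(C) = -2*C**2 (X(C) = -2*C*C = -2*C**2)
o(f) = 2*f*(16 + f) (o(f) = (2*f)*(16 + f) = 2*f*(16 + f))
417/(o(-6 - 8) + (1/227 + 209/X(2))) + 205 = 417/(2*(-6 - 8)*(16 + (-6 - 8)) + (1/227 + 209/((-2*2**2)))) + 205 = 417/(2*(-14)*(16 - 14) + (1*(1/227) + 209/((-2*4)))) + 205 = 417/(2*(-14)*2 + (1/227 + 209/(-8))) + 205 = 417/(-56 + (1/227 + 209*(-1/8))) + 205 = 417/(-56 + (1/227 - 209/8)) + 205 = 417/(-56 - 47435/1816) + 205 = 417/(-149131/1816) + 205 = -1816/149131*417 + 205 = -757272/149131 + 205 = 29814583/149131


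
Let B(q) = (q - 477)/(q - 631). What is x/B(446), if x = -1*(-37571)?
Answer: 6950635/31 ≈ 2.2421e+5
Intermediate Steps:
B(q) = (-477 + q)/(-631 + q)
x = 37571
x/B(446) = 37571/(((-477 + 446)/(-631 + 446))) = 37571/((-31/(-185))) = 37571/((-1/185*(-31))) = 37571/(31/185) = 37571*(185/31) = 6950635/31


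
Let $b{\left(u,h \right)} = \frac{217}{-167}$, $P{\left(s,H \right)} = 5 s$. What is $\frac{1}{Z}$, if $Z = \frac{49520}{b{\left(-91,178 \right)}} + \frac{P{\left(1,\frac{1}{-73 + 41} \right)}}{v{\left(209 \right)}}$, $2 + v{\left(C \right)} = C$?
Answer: $- \frac{44919}{1711855795} \approx -2.624 \cdot 10^{-5}$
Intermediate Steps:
$v{\left(C \right)} = -2 + C$
$b{\left(u,h \right)} = - \frac{217}{167}$ ($b{\left(u,h \right)} = 217 \left(- \frac{1}{167}\right) = - \frac{217}{167}$)
$Z = - \frac{1711855795}{44919}$ ($Z = \frac{49520}{- \frac{217}{167}} + \frac{5 \cdot 1}{-2 + 209} = 49520 \left(- \frac{167}{217}\right) + \frac{5}{207} = - \frac{8269840}{217} + 5 \cdot \frac{1}{207} = - \frac{8269840}{217} + \frac{5}{207} = - \frac{1711855795}{44919} \approx -38110.0$)
$\frac{1}{Z} = \frac{1}{- \frac{1711855795}{44919}} = - \frac{44919}{1711855795}$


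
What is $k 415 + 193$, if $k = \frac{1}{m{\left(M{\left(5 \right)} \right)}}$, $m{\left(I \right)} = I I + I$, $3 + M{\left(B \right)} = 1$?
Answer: $\frac{801}{2} \approx 400.5$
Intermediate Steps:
$M{\left(B \right)} = -2$ ($M{\left(B \right)} = -3 + 1 = -2$)
$m{\left(I \right)} = I + I^{2}$ ($m{\left(I \right)} = I^{2} + I = I + I^{2}$)
$k = \frac{1}{2}$ ($k = \frac{1}{\left(-2\right) \left(1 - 2\right)} = \frac{1}{\left(-2\right) \left(-1\right)} = \frac{1}{2} \approx 0.5$)
$k 415 + 193 = \frac{1}{2} \cdot 415 + 193 = \frac{415}{2} + 193 = \frac{801}{2}$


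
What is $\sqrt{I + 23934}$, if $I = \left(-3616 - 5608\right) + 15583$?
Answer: $\sqrt{30293} \approx 174.05$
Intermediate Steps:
$I = 6359$ ($I = -9224 + 15583 = 6359$)
$\sqrt{I + 23934} = \sqrt{6359 + 23934} = \sqrt{30293}$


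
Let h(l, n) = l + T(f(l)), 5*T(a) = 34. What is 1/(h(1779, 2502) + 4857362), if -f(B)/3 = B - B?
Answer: 5/24295739 ≈ 2.0580e-7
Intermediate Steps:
f(B) = 0 (f(B) = -3*(B - B) = -3*0 = 0)
T(a) = 34/5 (T(a) = (⅕)*34 = 34/5)
h(l, n) = 34/5 + l (h(l, n) = l + 34/5 = 34/5 + l)
1/(h(1779, 2502) + 4857362) = 1/((34/5 + 1779) + 4857362) = 1/(8929/5 + 4857362) = 1/(24295739/5) = 5/24295739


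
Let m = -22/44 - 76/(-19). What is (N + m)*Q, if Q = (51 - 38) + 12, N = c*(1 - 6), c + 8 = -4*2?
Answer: 4175/2 ≈ 2087.5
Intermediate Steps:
c = -16 (c = -8 - 4*2 = -8 - 8 = -16)
N = 80 (N = -16*(1 - 6) = -16*(-5) = 80)
Q = 25 (Q = 13 + 12 = 25)
m = 7/2 (m = -22*1/44 - 76*(-1/19) = -½ + 4 = 7/2 ≈ 3.5000)
(N + m)*Q = (80 + 7/2)*25 = (167/2)*25 = 4175/2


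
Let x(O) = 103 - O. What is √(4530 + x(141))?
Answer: 2*√1123 ≈ 67.022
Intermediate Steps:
√(4530 + x(141)) = √(4530 + (103 - 1*141)) = √(4530 + (103 - 141)) = √(4530 - 38) = √4492 = 2*√1123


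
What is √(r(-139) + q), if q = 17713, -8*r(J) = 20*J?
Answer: √72242/2 ≈ 134.39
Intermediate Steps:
r(J) = -5*J/2
√(r(-139) + q) = √(-5/2*(-139) + 17713) = √(695/2 + 17713) = √(36121/2) = √72242/2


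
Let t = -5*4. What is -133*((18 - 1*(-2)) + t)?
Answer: 0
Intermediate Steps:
t = -20
-133*((18 - 1*(-2)) + t) = -133*((18 - 1*(-2)) - 20) = -133*((18 + 2) - 20) = -133*(20 - 20) = -133*0 = 0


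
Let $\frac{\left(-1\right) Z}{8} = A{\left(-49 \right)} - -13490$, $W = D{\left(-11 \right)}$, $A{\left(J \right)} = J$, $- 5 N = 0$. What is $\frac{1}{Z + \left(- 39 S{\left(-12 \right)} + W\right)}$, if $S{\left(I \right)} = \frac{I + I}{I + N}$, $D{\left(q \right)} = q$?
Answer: $- \frac{1}{107617} \approx -9.2922 \cdot 10^{-6}$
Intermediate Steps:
$N = 0$ ($N = \left(- \frac{1}{5}\right) 0 = 0$)
$W = -11$
$S{\left(I \right)} = 2$ ($S{\left(I \right)} = \frac{I + I}{I + 0} = \frac{2 I}{I} = 2$)
$Z = -107528$ ($Z = - 8 \left(-49 - -13490\right) = - 8 \left(-49 + 13490\right) = \left(-8\right) 13441 = -107528$)
$\frac{1}{Z + \left(- 39 S{\left(-12 \right)} + W\right)} = \frac{1}{-107528 - 89} = \frac{1}{-107617} = - \frac{1}{107617}$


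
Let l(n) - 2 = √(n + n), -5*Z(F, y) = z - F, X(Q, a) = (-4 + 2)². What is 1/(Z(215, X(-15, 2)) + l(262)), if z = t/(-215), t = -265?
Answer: 1034365/34180492 - 46225*√131/34180492 ≈ 0.014783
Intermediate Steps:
X(Q, a) = 4 (X(Q, a) = (-2)² = 4)
z = 53/43 (z = -265/(-215) = -265*(-1/215) = 53/43 ≈ 1.2326)
Z(F, y) = -53/215 + F/5 (Z(F, y) = -(53/43 - F)/5 = -53/215 + F/5)
l(n) = 2 + √2*√n (l(n) = 2 + √(n + n) = 2 + √(2*n) = 2 + √2*√n)
1/(Z(215, X(-15, 2)) + l(262)) = 1/((-53/215 + (⅕)*215) + (2 + √2*√262)) = 1/((-53/215 + 43) + (2 + 2*√131)) = 1/(9192/215 + (2 + 2*√131)) = 1/(9622/215 + 2*√131)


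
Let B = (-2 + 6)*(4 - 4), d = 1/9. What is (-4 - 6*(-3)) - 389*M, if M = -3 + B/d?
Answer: 1181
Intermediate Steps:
d = ⅑ ≈ 0.11111
B = 0 (B = 4*0 = 0)
M = -3 (M = -3 + 0/(⅑) = -3 + 0*9 = -3 + 0 = -3)
(-4 - 6*(-3)) - 389*M = (-4 - 6*(-3)) - 389*(-3) = (-4 + 18) + 1167 = 14 + 1167 = 1181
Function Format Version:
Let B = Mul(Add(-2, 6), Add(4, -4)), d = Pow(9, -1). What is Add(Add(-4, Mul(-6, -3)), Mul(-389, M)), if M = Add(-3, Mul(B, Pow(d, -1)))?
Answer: 1181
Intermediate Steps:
d = Rational(1, 9) ≈ 0.11111
B = 0 (B = Mul(4, 0) = 0)
M = -3 (M = Add(-3, Mul(0, Pow(Rational(1, 9), -1))) = Add(-3, Mul(0, 9)) = Add(-3, 0) = -3)
Add(Add(-4, Mul(-6, -3)), Mul(-389, M)) = Add(Add(-4, Mul(-6, -3)), Mul(-389, -3)) = Add(Add(-4, 18), 1167) = Add(14, 1167) = 1181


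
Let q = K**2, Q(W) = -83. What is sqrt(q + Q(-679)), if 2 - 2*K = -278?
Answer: sqrt(19517) ≈ 139.70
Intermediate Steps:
K = 140 (K = 1 - 1/2*(-278) = 1 + 139 = 140)
q = 19600 (q = 140**2 = 19600)
sqrt(q + Q(-679)) = sqrt(19600 - 83) = sqrt(19517)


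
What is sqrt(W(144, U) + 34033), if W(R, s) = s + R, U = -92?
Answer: sqrt(34085) ≈ 184.62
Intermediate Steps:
W(R, s) = R + s
sqrt(W(144, U) + 34033) = sqrt((144 - 92) + 34033) = sqrt(52 + 34033) = sqrt(34085)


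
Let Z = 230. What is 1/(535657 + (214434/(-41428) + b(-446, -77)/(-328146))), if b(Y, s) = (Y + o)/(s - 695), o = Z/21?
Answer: 13774558718466/7378367501429336201 ≈ 1.8669e-6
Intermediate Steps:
o = 230/21 ≈ 10.952
b(Y, s) = (230/21 + Y)/(-695 + s) (b(Y, s) = (Y + 230/21)/(s - 695) = (230/21 + Y)/(-695 + s))
1/(535657 + (214434/(-41428) + b(-446, -77)/(-328146))) = 1/(535657 + (214434/(-41428) + ((230/21 - 446)/(-695 - 77))/(-328146))) = 1/(535657 + (214434*(-1/41428) + (-9136/21/(-772))*(-1/328146))) = 1/(535657 + (-107217/20714 - 1/772*(-9136/21)*(-1/328146))) = 1/(535657 + (-107217/20714 + (2284/4053)*(-1/328146))) = 1/(535657 + (-107217/20714 - 1142/664987869)) = 1/(535657 - 71298028005961/13774558718466) = 1/(7378367501429336201/13774558718466) = 13774558718466/7378367501429336201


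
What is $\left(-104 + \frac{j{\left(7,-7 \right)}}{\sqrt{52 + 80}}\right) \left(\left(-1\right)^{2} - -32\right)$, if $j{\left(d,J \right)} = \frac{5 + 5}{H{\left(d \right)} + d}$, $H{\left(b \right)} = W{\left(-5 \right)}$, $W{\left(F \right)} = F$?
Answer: $-3432 + \frac{5 \sqrt{33}}{2} \approx -3417.6$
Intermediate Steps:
$H{\left(b \right)} = -5$
$j{\left(d,J \right)} = \frac{10}{-5 + d}$ ($j{\left(d,J \right)} = \frac{5 + 5}{-5 + d} = \frac{10}{-5 + d}$)
$\left(-104 + \frac{j{\left(7,-7 \right)}}{\sqrt{52 + 80}}\right) \left(\left(-1\right)^{2} - -32\right) = \left(-104 + \frac{10 \frac{1}{-5 + 7}}{\sqrt{52 + 80}}\right) \left(\left(-1\right)^{2} - -32\right) = \left(-104 + \frac{10 \cdot \frac{1}{2}}{\sqrt{132}}\right) \left(1 + 32\right) = \left(-104 + \frac{10 \cdot \frac{1}{2}}{2 \sqrt{33}}\right) 33 = \left(-104 + 5 \frac{\sqrt{33}}{66}\right) 33 = \left(-104 + \frac{5 \sqrt{33}}{66}\right) 33 = -3432 + \frac{5 \sqrt{33}}{2}$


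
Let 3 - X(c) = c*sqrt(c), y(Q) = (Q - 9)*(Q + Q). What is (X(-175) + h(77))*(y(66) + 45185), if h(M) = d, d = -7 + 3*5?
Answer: 579799 + 46120375*I*sqrt(7) ≈ 5.798e+5 + 1.2202e+8*I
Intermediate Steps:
y(Q) = 2*Q*(-9 + Q) (y(Q) = (-9 + Q)*(2*Q) = 2*Q*(-9 + Q))
X(c) = 3 - c**(3/2) (X(c) = 3 - c*sqrt(c) = 3 - c**(3/2))
d = 8 (d = -7 + 15 = 8)
h(M) = 8
(X(-175) + h(77))*(y(66) + 45185) = ((3 - (-175)**(3/2)) + 8)*(2*66*(-9 + 66) + 45185) = ((3 - (-875)*I*sqrt(7)) + 8)*(2*66*57 + 45185) = ((3 + 875*I*sqrt(7)) + 8)*(7524 + 45185) = (11 + 875*I*sqrt(7))*52709 = 579799 + 46120375*I*sqrt(7)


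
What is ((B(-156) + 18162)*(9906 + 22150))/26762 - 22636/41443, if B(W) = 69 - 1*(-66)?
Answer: 12153450155672/554548783 ≈ 21916.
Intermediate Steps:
B(W) = 135 (B(W) = 69 + 66 = 135)
((B(-156) + 18162)*(9906 + 22150))/26762 - 22636/41443 = ((135 + 18162)*(9906 + 22150))/26762 - 22636/41443 = (18297*32056)*(1/26762) - 22636*1/41443 = 586528632*(1/26762) - 22636/41443 = 293264316/13381 - 22636/41443 = 12153450155672/554548783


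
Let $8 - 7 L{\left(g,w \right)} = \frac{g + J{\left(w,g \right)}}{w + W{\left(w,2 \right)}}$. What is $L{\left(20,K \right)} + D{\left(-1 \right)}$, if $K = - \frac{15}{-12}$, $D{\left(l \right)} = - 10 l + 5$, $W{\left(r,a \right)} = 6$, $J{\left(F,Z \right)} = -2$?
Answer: $\frac{3205}{203} \approx 15.788$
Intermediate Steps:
$D{\left(l \right)} = 5 - 10 l$
$K = \frac{5}{4}$ ($K = \left(-15\right) \left(- \frac{1}{12}\right) = \frac{5}{4} \approx 1.25$)
$L{\left(g,w \right)} = \frac{8}{7} - \frac{-2 + g}{7 \left(6 + w\right)}$ ($L{\left(g,w \right)} = \frac{8}{7} - \frac{\left(g - 2\right) \frac{1}{w + 6}}{7} = \frac{8}{7} - \frac{\left(-2 + g\right) \frac{1}{6 + w}}{7} = \frac{8}{7} - \frac{\frac{1}{6 + w} \left(-2 + g\right)}{7} = \frac{8}{7} - \frac{-2 + g}{7 \left(6 + w\right)}$)
$L{\left(20,K \right)} + D{\left(-1 \right)} = \frac{50 - 20 + 8 \cdot \frac{5}{4}}{7 \left(6 + \frac{5}{4}\right)} + \left(5 - -10\right) = \frac{50 - 20 + 10}{7 \cdot \frac{29}{4}} + \left(5 + 10\right) = \frac{1}{7} \cdot \frac{4}{29} \cdot 40 + 15 = \frac{160}{203} + 15 = \frac{3205}{203}$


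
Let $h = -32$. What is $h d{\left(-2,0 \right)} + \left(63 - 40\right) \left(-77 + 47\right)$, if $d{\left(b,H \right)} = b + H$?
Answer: $-626$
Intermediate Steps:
$d{\left(b,H \right)} = H + b$
$h d{\left(-2,0 \right)} + \left(63 - 40\right) \left(-77 + 47\right) = - 32 \left(0 - 2\right) + \left(63 - 40\right) \left(-77 + 47\right) = \left(-32\right) \left(-2\right) + 23 \left(-30\right) = 64 - 690 = -626$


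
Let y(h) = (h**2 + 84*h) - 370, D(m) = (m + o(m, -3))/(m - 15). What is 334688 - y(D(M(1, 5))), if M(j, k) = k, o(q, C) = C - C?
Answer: 1340399/4 ≈ 3.3510e+5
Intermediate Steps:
o(q, C) = 0
D(m) = m/(-15 + m) (D(m) = (m + 0)/(m - 15) = m/(-15 + m))
y(h) = -370 + h**2 + 84*h
334688 - y(D(M(1, 5))) = 334688 - (-370 + (5/(-15 + 5))**2 + 84*(5/(-15 + 5))) = 334688 - (-370 + (5/(-10))**2 + 84*(5/(-10))) = 334688 - (-370 + (5*(-1/10))**2 + 84*(5*(-1/10))) = 334688 - (-370 + (-1/2)**2 + 84*(-1/2)) = 334688 - (-370 + 1/4 - 42) = 334688 - 1*(-1647/4) = 334688 + 1647/4 = 1340399/4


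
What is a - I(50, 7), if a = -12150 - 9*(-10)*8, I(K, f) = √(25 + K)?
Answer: -11430 - 5*√3 ≈ -11439.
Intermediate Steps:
a = -11430 (a = -12150 - (-90)*8 = -12150 - 1*(-720) = -12150 + 720 = -11430)
a - I(50, 7) = -11430 - √(25 + 50) = -11430 - √75 = -11430 - 5*√3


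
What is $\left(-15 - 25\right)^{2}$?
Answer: $1600$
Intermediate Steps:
$\left(-15 - 25\right)^{2} = \left(-40\right)^{2} = 1600$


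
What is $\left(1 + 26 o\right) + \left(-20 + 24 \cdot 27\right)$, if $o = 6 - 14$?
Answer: $421$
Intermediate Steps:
$o = -8$
$\left(1 + 26 o\right) + \left(-20 + 24 \cdot 27\right) = \left(1 + 26 \left(-8\right)\right) + \left(-20 + 24 \cdot 27\right) = \left(1 - 208\right) + \left(-20 + 648\right) = -207 + 628 = 421$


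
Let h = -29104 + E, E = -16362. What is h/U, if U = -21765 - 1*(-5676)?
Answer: 45466/16089 ≈ 2.8259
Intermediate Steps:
h = -45466 (h = -29104 - 16362 = -45466)
U = -16089 (U = -21765 + 5676 = -16089)
h/U = -45466/(-16089) = -45466*(-1/16089) = 45466/16089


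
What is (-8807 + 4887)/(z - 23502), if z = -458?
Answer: 98/599 ≈ 0.16361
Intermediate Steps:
(-8807 + 4887)/(z - 23502) = (-8807 + 4887)/(-458 - 23502) = -3920/(-23960) = -3920*(-1/23960) = 98/599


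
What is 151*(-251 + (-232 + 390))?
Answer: -14043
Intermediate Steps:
151*(-251 + (-232 + 390)) = 151*(-251 + 158) = 151*(-93) = -14043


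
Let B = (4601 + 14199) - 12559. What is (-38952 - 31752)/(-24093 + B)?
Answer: 17676/4463 ≈ 3.9606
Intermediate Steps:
B = 6241 (B = 18800 - 12559 = 6241)
(-38952 - 31752)/(-24093 + B) = (-38952 - 31752)/(-24093 + 6241) = -70704/(-17852) = -70704*(-1/17852) = 17676/4463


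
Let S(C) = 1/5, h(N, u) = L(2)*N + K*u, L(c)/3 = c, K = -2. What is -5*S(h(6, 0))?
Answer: -1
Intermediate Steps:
L(c) = 3*c
h(N, u) = -2*u + 6*N (h(N, u) = (3*2)*N - 2*u = 6*N - 2*u = -2*u + 6*N)
S(C) = ⅕
-5*S(h(6, 0)) = -5*⅕ = -1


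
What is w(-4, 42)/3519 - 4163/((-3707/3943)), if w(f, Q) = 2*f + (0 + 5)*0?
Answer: 57763331315/13044933 ≈ 4428.0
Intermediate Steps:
w(f, Q) = 2*f (w(f, Q) = 2*f + 5*0 = 2*f + 0 = 2*f)
w(-4, 42)/3519 - 4163/((-3707/3943)) = (2*(-4))/3519 - 4163/((-3707/3943)) = -8*1/3519 - 4163/((-3707*1/3943)) = -8/3519 - 4163/(-3707/3943) = -8/3519 - 4163*(-3943/3707) = -8/3519 + 16414709/3707 = 57763331315/13044933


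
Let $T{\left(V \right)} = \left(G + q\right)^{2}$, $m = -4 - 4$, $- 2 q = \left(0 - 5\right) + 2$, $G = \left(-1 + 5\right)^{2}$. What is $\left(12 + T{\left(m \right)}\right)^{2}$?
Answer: $\frac{1620529}{16} \approx 1.0128 \cdot 10^{5}$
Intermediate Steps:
$G = 16$ ($G = 4^{2} = 16$)
$q = \frac{3}{2}$ ($q = - \frac{\left(0 - 5\right) + 2}{2} = - \frac{-5 + 2}{2} = \left(- \frac{1}{2}\right) \left(-3\right) = \frac{3}{2} \approx 1.5$)
$m = -8$ ($m = -4 - 4 = -8$)
$T{\left(V \right)} = \frac{1225}{4}$ ($T{\left(V \right)} = \left(16 + \frac{3}{2}\right)^{2} = \left(\frac{35}{2}\right)^{2} = \frac{1225}{4}$)
$\left(12 + T{\left(m \right)}\right)^{2} = \left(12 + \frac{1225}{4}\right)^{2} = \left(\frac{1273}{4}\right)^{2} = \frac{1620529}{16}$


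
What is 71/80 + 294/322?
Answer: 3313/1840 ≈ 1.8005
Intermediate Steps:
71/80 + 294/322 = 71*(1/80) + 294*(1/322) = 71/80 + 21/23 = 3313/1840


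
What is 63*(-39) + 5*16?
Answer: -2377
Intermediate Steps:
63*(-39) + 5*16 = -2457 + 80 = -2377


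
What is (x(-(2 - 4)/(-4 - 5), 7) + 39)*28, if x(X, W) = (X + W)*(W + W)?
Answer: 33740/9 ≈ 3748.9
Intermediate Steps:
x(X, W) = 2*W*(W + X) (x(X, W) = (W + X)*(2*W) = 2*W*(W + X))
(x(-(2 - 4)/(-4 - 5), 7) + 39)*28 = (2*7*(7 - (2 - 4)/(-4 - 5)) + 39)*28 = (2*7*(7 - (-2)/(-9)) + 39)*28 = (2*7*(7 - (-2)*(-1)/9) + 39)*28 = (2*7*(7 - 1*2/9) + 39)*28 = (2*7*(7 - 2/9) + 39)*28 = (2*7*(61/9) + 39)*28 = (854/9 + 39)*28 = (1205/9)*28 = 33740/9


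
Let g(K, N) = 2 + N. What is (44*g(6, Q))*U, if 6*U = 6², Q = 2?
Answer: 1056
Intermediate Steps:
U = 6 (U = (⅙)*6² = (⅙)*36 = 6)
(44*g(6, Q))*U = (44*(2 + 2))*6 = (44*4)*6 = 176*6 = 1056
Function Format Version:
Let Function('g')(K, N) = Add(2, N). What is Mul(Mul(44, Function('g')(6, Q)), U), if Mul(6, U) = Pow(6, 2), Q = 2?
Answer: 1056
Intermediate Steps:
U = 6 (U = Mul(Rational(1, 6), Pow(6, 2)) = Mul(Rational(1, 6), 36) = 6)
Mul(Mul(44, Function('g')(6, Q)), U) = Mul(Mul(44, Add(2, 2)), 6) = Mul(Mul(44, 4), 6) = Mul(176, 6) = 1056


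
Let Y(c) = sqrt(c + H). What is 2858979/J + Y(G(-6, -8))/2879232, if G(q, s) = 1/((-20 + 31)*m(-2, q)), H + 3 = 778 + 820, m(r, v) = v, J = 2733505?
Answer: 2858979/2733505 + sqrt(6947754)/190029312 ≈ 1.0459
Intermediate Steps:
H = 1595 (H = -3 + (778 + 820) = -3 + 1598 = 1595)
G(q, s) = 1/(11*q) (G(q, s) = 1/((-20 + 31)*q) = 1/(11*q))
Y(c) = sqrt(1595 + c) (Y(c) = sqrt(c + 1595) = sqrt(1595 + c))
2858979/J + Y(G(-6, -8))/2879232 = 2858979/2733505 + sqrt(1595 + (1/11)/(-6))/2879232 = 2858979*(1/2733505) + sqrt(1595 + (1/11)*(-1/6))*(1/2879232) = 2858979/2733505 + sqrt(1595 - 1/66)*(1/2879232) = 2858979/2733505 + sqrt(105269/66)*(1/2879232) = 2858979/2733505 + (sqrt(6947754)/66)*(1/2879232) = 2858979/2733505 + sqrt(6947754)/190029312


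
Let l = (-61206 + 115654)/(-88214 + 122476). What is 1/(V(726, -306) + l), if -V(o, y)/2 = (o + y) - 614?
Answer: 17131/6674052 ≈ 0.0025668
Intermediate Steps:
V(o, y) = 1228 - 2*o - 2*y (V(o, y) = -2*((o + y) - 614) = -2*(-614 + o + y) = 1228 - 2*o - 2*y)
l = 27224/17131 (l = 54448/34262 = 54448*(1/34262) = 27224/17131 ≈ 1.5892)
1/(V(726, -306) + l) = 1/((1228 - 2*726 - 2*(-306)) + 27224/17131) = 1/((1228 - 1452 + 612) + 27224/17131) = 1/(388 + 27224/17131) = 1/(6674052/17131) = 17131/6674052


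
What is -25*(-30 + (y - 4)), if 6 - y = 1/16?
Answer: 11225/16 ≈ 701.56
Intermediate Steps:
y = 95/16 (y = 6 - 1/16 = 95/16 ≈ 5.9375)
-25*(-30 + (y - 4)) = -25*(-30 + (95/16 - 4)) = -25*(-30 + 31/16) = -25*(-449/16) = 11225/16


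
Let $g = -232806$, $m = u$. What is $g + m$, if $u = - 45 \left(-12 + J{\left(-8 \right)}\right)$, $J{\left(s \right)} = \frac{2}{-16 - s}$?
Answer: $- \frac{929019}{4} \approx -2.3225 \cdot 10^{5}$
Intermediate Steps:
$u = \frac{2205}{4}$ ($u = - 45 \left(-12 - \frac{2}{16 - 8}\right) = - 45 \left(-12 - \frac{2}{8}\right) = - 45 \left(-12 - \frac{1}{4}\right) = \left(-45\right) \left(- \frac{49}{4}\right) = \frac{2205}{4} \approx 551.25$)
$m = \frac{2205}{4} \approx 551.25$
$g + m = -232806 + \frac{2205}{4} = - \frac{929019}{4}$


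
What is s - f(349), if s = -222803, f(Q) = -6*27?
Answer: -222641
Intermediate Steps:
f(Q) = -162
s - f(349) = -222803 - 1*(-162) = -222803 + 162 = -222641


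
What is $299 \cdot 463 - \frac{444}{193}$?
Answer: $\frac{26717897}{193} \approx 1.3843 \cdot 10^{5}$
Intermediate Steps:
$299 \cdot 463 - \frac{444}{193} = 138437 - \frac{444}{193} = \frac{26717897}{193}$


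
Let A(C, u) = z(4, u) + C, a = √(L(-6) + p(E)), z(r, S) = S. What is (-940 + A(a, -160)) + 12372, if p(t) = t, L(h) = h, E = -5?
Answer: 11272 + I*√11 ≈ 11272.0 + 3.3166*I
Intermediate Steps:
a = I*√11 (a = √(-6 - 5) = √(-11) = I*√11 ≈ 3.3166*I)
A(C, u) = C + u (A(C, u) = u + C = C + u)
(-940 + A(a, -160)) + 12372 = (-940 + (I*√11 - 160)) + 12372 = (-940 + (-160 + I*√11)) + 12372 = (-1100 + I*√11) + 12372 = 11272 + I*√11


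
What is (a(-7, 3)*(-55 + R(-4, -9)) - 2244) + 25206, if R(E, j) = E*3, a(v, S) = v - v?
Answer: 22962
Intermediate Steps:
a(v, S) = 0
R(E, j) = 3*E
(a(-7, 3)*(-55 + R(-4, -9)) - 2244) + 25206 = (0*(-55 + 3*(-4)) - 2244) + 25206 = (0*(-55 - 12) - 2244) + 25206 = (0*(-67) - 2244) + 25206 = (0 - 2244) + 25206 = -2244 + 25206 = 22962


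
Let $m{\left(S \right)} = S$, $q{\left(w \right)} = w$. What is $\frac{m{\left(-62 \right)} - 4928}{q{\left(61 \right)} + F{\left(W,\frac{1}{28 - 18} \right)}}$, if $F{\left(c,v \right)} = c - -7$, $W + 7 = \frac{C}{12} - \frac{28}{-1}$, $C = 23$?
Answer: $- \frac{59880}{1091} \approx -54.885$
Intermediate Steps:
$W = \frac{275}{12}$ ($W = -7 + \left(\frac{23}{12} - \frac{28}{-1}\right) = -7 + \left(23 \cdot \frac{1}{12} - -28\right) = -7 + \left(\frac{23}{12} + 28\right) = -7 + \frac{359}{12} = \frac{275}{12} \approx 22.917$)
$F{\left(c,v \right)} = 7 + c$ ($F{\left(c,v \right)} = c + 7 = 7 + c$)
$\frac{m{\left(-62 \right)} - 4928}{q{\left(61 \right)} + F{\left(W,\frac{1}{28 - 18} \right)}} = \frac{-62 - 4928}{61 + \left(7 + \frac{275}{12}\right)} = - \frac{4990}{61 + \frac{359}{12}} = - \frac{4990}{\frac{1091}{12}} = \left(-4990\right) \frac{12}{1091} = - \frac{59880}{1091}$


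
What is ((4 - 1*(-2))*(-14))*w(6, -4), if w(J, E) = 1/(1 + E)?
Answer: 28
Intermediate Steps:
((4 - 1*(-2))*(-14))*w(6, -4) = ((4 - 1*(-2))*(-14))/(1 - 4) = ((4 + 2)*(-14))/(-3) = (6*(-14))*(-⅓) = -84*(-⅓) = 28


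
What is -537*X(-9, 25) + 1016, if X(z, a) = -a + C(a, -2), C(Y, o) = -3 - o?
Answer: 14978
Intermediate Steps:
X(z, a) = -1 - a (X(z, a) = -a + (-3 - 1*(-2)) = -a + (-3 + 2) = -a - 1 = -1 - a)
-537*X(-9, 25) + 1016 = -537*(-1 - 1*25) + 1016 = -537*(-1 - 25) + 1016 = -537*(-26) + 1016 = 13962 + 1016 = 14978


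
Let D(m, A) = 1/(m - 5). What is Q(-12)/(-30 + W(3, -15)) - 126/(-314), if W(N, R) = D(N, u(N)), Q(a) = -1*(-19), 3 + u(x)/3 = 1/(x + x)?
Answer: -2123/9577 ≈ -0.22168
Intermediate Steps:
u(x) = -9 + 3/(2*x) (u(x) = -9 + 3/(x + x) = -9 + 3/((2*x)) = -9 + 3*(1/(2*x)) = -9 + 3/(2*x))
Q(a) = 19
D(m, A) = 1/(-5 + m)
W(N, R) = 1/(-5 + N)
Q(-12)/(-30 + W(3, -15)) - 126/(-314) = 19/(-30 + 1/(-5 + 3)) - 126/(-314) = 19/(-30 + 1/(-2)) - 126*(-1/314) = 19/(-30 - ½) + 63/157 = 19/(-61/2) + 63/157 = 19*(-2/61) + 63/157 = -38/61 + 63/157 = -2123/9577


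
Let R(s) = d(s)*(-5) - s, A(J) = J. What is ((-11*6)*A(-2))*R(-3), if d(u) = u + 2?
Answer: 1056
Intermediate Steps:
d(u) = 2 + u
R(s) = -10 - 6*s (R(s) = (2 + s)*(-5) - s = (-10 - 5*s) - s = -10 - 6*s)
((-11*6)*A(-2))*R(-3) = (-11*6*(-2))*(-10 - 6*(-3)) = (-66*(-2))*(-10 + 18) = 132*8 = 1056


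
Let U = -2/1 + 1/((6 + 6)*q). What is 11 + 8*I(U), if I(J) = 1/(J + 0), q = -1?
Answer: 179/25 ≈ 7.1600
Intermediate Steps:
U = -25/12 (U = -2/1 + 1/((6 + 6)*(-1)) = -2*1 - 1/12 = -2 + (1/12)*(-1) = -2 - 1/12 = -25/12 ≈ -2.0833)
I(J) = 1/J
11 + 8*I(U) = 11 + 8/(-25/12) = 11 + 8*(-12/25) = 11 - 96/25 = 179/25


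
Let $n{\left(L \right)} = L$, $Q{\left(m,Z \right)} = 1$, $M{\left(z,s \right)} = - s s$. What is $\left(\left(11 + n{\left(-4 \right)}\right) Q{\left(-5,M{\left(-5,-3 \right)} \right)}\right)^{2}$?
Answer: $49$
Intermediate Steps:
$M{\left(z,s \right)} = - s^{2}$
$\left(\left(11 + n{\left(-4 \right)}\right) Q{\left(-5,M{\left(-5,-3 \right)} \right)}\right)^{2} = \left(\left(11 - 4\right) 1\right)^{2} = \left(7 \cdot 1\right)^{2} = 7^{2} = 49$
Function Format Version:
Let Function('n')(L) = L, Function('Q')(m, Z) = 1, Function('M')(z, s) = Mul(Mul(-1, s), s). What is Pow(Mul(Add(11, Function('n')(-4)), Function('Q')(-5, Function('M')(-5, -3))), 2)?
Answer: 49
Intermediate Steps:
Function('M')(z, s) = Mul(-1, Pow(s, 2))
Pow(Mul(Add(11, Function('n')(-4)), Function('Q')(-5, Function('M')(-5, -3))), 2) = Pow(Mul(Add(11, -4), 1), 2) = Pow(Mul(7, 1), 2) = Pow(7, 2) = 49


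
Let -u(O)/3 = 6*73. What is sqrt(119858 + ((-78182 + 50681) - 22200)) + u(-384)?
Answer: -1314 + sqrt(70157) ≈ -1049.1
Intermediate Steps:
u(O) = -1314 (u(O) = -18*73 = -3*438 = -1314)
sqrt(119858 + ((-78182 + 50681) - 22200)) + u(-384) = sqrt(119858 + ((-78182 + 50681) - 22200)) - 1314 = sqrt(119858 + (-27501 - 22200)) - 1314 = sqrt(119858 - 49701) - 1314 = sqrt(70157) - 1314 = -1314 + sqrt(70157)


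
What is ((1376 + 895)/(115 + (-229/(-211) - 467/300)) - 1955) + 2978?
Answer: 7560159549/7249663 ≈ 1042.8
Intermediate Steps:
((1376 + 895)/(115 + (-229/(-211) - 467/300)) - 1955) + 2978 = (2271/(115 + (-229*(-1/211) - 467*1/300)) - 1955) + 2978 = (2271/(115 + (229/211 - 467/300)) - 1955) + 2978 = (2271/(115 - 29837/63300) - 1955) + 2978 = (2271/(7249663/63300) - 1955) + 2978 = (2271*(63300/7249663) - 1955) + 2978 = (143754300/7249663 - 1955) + 2978 = -14029336865/7249663 + 2978 = 7560159549/7249663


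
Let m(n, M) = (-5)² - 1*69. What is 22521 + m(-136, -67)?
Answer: 22477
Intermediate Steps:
m(n, M) = -44 (m(n, M) = 25 - 69 = -44)
22521 + m(-136, -67) = 22521 - 44 = 22477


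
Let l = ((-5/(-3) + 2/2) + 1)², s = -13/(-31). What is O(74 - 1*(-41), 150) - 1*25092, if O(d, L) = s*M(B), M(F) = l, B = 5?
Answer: -6999095/279 ≈ -25086.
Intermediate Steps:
s = 13/31 (s = -13*(-1/31) = 13/31 ≈ 0.41935)
l = 121/9 (l = ((-5*(-⅓) + 2*(½)) + 1)² = ((5/3 + 1) + 1)² = (8/3 + 1)² = (11/3)² = 121/9 ≈ 13.444)
M(F) = 121/9
O(d, L) = 1573/279 (O(d, L) = (13/31)*(121/9) = 1573/279)
O(74 - 1*(-41), 150) - 1*25092 = 1573/279 - 1*25092 = 1573/279 - 25092 = -6999095/279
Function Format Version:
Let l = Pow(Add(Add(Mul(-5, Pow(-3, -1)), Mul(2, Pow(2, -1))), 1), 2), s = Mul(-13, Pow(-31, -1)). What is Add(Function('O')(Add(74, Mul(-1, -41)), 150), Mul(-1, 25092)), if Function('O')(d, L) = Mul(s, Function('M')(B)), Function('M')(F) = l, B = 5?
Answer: Rational(-6999095, 279) ≈ -25086.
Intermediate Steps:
s = Rational(13, 31) (s = Mul(-13, Rational(-1, 31)) = Rational(13, 31) ≈ 0.41935)
l = Rational(121, 9) (l = Pow(Add(Add(Mul(-5, Rational(-1, 3)), Mul(2, Rational(1, 2))), 1), 2) = Pow(Add(Add(Rational(5, 3), 1), 1), 2) = Pow(Add(Rational(8, 3), 1), 2) = Pow(Rational(11, 3), 2) = Rational(121, 9) ≈ 13.444)
Function('M')(F) = Rational(121, 9)
Function('O')(d, L) = Rational(1573, 279) (Function('O')(d, L) = Mul(Rational(13, 31), Rational(121, 9)) = Rational(1573, 279))
Add(Function('O')(Add(74, Mul(-1, -41)), 150), Mul(-1, 25092)) = Add(Rational(1573, 279), Mul(-1, 25092)) = Add(Rational(1573, 279), -25092) = Rational(-6999095, 279)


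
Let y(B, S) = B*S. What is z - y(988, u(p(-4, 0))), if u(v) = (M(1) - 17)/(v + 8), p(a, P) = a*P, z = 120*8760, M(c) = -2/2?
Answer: 1053423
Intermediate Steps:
M(c) = -1 (M(c) = -2*½ = -1)
z = 1051200
p(a, P) = P*a
u(v) = -18/(8 + v) (u(v) = (-1 - 17)/(v + 8) = -18/(8 + v))
z - y(988, u(p(-4, 0))) = 1051200 - 988*(-18/(8 + 0*(-4))) = 1051200 - 988*(-18/(8 + 0)) = 1051200 - 988*(-18/8) = 1051200 - 988*(-18*⅛) = 1051200 - 988*(-9)/4 = 1051200 - 1*(-2223) = 1051200 + 2223 = 1053423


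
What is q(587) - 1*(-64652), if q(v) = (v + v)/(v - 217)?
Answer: 11961207/185 ≈ 64655.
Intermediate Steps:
q(v) = 2*v/(-217 + v) (q(v) = (2*v)/(-217 + v) = 2*v/(-217 + v))
q(587) - 1*(-64652) = 2*587/(-217 + 587) - 1*(-64652) = 2*587/370 + 64652 = 2*587*(1/370) + 64652 = 587/185 + 64652 = 11961207/185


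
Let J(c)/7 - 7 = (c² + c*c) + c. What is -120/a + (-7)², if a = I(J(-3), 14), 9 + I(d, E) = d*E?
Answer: 105083/2147 ≈ 48.944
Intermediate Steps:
J(c) = 49 + 7*c + 14*c² (J(c) = 49 + 7*((c² + c*c) + c) = 49 + 7*((c² + c²) + c) = 49 + 7*(2*c² + c) = 49 + 7*(c + 2*c²) = 49 + (7*c + 14*c²) = 49 + 7*c + 14*c²)
I(d, E) = -9 + E*d (I(d, E) = -9 + d*E = -9 + E*d)
a = 2147 (a = -9 + 14*(49 + 7*(-3) + 14*(-3)²) = -9 + 14*(49 - 21 + 14*9) = -9 + 14*(49 - 21 + 126) = -9 + 14*154 = -9 + 2156 = 2147)
-120/a + (-7)² = -120/2147 + (-7)² = -120*1/2147 + 49 = -120/2147 + 49 = 105083/2147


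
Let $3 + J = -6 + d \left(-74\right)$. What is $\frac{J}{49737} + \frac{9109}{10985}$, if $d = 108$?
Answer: $\frac{121721116}{182120315} \approx 0.66836$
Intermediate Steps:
$J = -8001$ ($J = -3 + \left(-6 + 108 \left(-74\right)\right) = -3 - 7998 = -8001$)
$\frac{J}{49737} + \frac{9109}{10985} = - \frac{8001}{49737} + \frac{9109}{10985} = \left(-8001\right) \frac{1}{49737} + 9109 \cdot \frac{1}{10985} = - \frac{2667}{16579} + \frac{9109}{10985} = \frac{121721116}{182120315}$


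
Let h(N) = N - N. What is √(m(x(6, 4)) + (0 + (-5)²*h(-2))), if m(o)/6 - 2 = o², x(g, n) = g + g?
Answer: 2*√219 ≈ 29.597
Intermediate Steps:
x(g, n) = 2*g
h(N) = 0
m(o) = 12 + 6*o²
√(m(x(6, 4)) + (0 + (-5)²*h(-2))) = √((12 + 6*(2*6)²) + (0 + (-5)²*0)) = √((12 + 6*12²) + (0 + 25*0)) = √((12 + 6*144) + (0 + 0)) = √((12 + 864) + 0) = √(876 + 0) = √876 = 2*√219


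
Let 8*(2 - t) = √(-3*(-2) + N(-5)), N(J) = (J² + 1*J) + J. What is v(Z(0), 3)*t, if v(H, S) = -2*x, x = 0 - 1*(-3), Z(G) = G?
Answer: -12 + 3*√21/4 ≈ -8.5631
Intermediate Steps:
N(J) = J² + 2*J (N(J) = (J² + J) + J = (J + J²) + J = J² + 2*J)
x = 3 (x = 0 + 3 = 3)
v(H, S) = -6 (v(H, S) = -2*3 = -6)
t = 2 - √21/8 (t = 2 - √(-3*(-2) - 5*(2 - 5))/8 = 2 - √(6 - 5*(-3))/8 = 2 - √(6 + 15)/8 = 2 - √21/8 ≈ 1.4272)
v(Z(0), 3)*t = -6*(2 - √21/8) = -12 + 3*√21/4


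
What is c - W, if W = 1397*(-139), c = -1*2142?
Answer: 192041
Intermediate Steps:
c = -2142
W = -194183
c - W = -2142 - 1*(-194183) = -2142 + 194183 = 192041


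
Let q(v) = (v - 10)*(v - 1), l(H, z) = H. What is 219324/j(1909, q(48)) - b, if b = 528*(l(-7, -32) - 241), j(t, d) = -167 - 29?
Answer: 129825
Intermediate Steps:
q(v) = (-1 + v)*(-10 + v) (q(v) = (-10 + v)*(-1 + v) = (-1 + v)*(-10 + v))
j(t, d) = -196
b = -130944 (b = 528*(-7 - 241) = 528*(-248) = -130944)
219324/j(1909, q(48)) - b = 219324/(-196) - 1*(-130944) = 219324*(-1/196) + 130944 = -1119 + 130944 = 129825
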